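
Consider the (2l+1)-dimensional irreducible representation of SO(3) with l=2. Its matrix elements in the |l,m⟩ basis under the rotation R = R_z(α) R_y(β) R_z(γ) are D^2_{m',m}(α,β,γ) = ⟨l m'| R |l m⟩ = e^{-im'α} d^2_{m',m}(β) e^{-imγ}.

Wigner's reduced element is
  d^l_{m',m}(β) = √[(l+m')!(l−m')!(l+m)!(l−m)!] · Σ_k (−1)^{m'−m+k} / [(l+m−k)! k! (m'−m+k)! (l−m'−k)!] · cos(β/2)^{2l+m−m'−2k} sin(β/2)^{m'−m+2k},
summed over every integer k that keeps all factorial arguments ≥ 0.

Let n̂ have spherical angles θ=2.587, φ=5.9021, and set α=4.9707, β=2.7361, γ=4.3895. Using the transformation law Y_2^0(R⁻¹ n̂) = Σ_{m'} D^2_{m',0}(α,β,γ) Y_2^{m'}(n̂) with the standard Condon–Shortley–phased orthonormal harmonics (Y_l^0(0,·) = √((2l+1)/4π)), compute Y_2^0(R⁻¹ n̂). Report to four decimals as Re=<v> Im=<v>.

Need the full column D^2_{m',0} for m'=−2..2 at α=4.9707, β=2.7361, γ=4.3895.
cos(β/2)=0.201360, sin(β/2)=0.979517
d^2_{-2,0}: single k=2 term ⇒ +0.095290;  D = -0.082854-0.047068i
d^2_{-1,0}: k∈[1..2] ⇒ +0.019589 -0.463538 = -0.443949;  D = -0.113406+0.429220i
d^2_{0,0}: k∈[0..2] ⇒ +0.001644 -0.155608 +0.920552 = +0.766588;  D = +0.766588+0.000000i
d^2_{1,0}: k∈[0..1] ⇒ -0.019589 +0.463538 = +0.443949;  D = +0.113406+0.429220i
d^2_{2,0}: single k=0 term ⇒ +0.095290;  D = -0.082854+0.047068i
Y_2^{m'}(θ=2.587,φ=5.9021) and Σ D·Y over m':
  (-0.0829-0.0471i)·(+0.0775+0.0740i)  (-0.1134+0.4292i)·(-0.3210-0.1286i)  (+0.7666+0.0000i)·(+0.3684+0.0000i)  (+0.1134+0.4292i)·(+0.3210-0.1286i)  (-0.0829+0.0471i)·(+0.0775-0.0740i)
Y_2^0(R⁻¹ n̂) = +0.459773-0.000000i

Re=0.4598 Im=0.0000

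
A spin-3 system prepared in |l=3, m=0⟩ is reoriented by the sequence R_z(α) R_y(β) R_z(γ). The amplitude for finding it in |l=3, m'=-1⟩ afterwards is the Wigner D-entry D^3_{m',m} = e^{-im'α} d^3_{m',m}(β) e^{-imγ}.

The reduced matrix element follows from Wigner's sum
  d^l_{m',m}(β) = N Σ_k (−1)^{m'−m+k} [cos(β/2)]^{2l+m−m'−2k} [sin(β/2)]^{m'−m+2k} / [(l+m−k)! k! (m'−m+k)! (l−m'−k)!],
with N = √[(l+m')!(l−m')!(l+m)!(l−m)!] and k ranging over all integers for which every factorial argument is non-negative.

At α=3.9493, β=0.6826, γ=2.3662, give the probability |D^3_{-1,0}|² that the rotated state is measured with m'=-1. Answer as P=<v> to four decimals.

P=0.3015

Split into d^3_{-1,0}(β=0.6826) × two z-phases.
Half-angle: c=0.942320, s=0.334712. N=√(2·24·6·6)=41.569219
Admissible k: 1..3 (factorial args all ≥0)
  k=1: (−1)^0·41.5692/(12)·0.9423^5·0.3347^1 = +0.861500
  k=2: (−1)^1·41.5692/(4)·0.9423^3·0.3347^3 = -0.326079
  k=3: (−1)^2·41.5692/(12)·0.9423^1·0.3347^5 = +0.013713
d^3_{-1,0}(0.6826) = +0.861500 -0.326079 +0.013713 = +0.549134
|D^3_{-1,0}|² = |d^3_{-1,0}(β)|² = (+0.549134)² = 0.301548 (the z-rotation phases have unit modulus)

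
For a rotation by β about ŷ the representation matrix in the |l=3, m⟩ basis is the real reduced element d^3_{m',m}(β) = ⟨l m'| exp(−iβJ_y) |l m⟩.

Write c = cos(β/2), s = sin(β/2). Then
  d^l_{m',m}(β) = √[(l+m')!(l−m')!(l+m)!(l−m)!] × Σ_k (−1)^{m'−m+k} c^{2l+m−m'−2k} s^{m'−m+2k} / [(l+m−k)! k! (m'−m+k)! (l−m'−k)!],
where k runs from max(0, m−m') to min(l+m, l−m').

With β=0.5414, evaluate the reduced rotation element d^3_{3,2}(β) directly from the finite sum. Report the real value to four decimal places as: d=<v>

d^3_{3,2}(β=0.5414) via Wigner's sum:
With c≡cos(β/2)=0.963584 and s≡sin(β/2)=0.267406, N=[720·1·120·1]^{1/2}=293.938769
k∈{0} keeps every argument non-negative
  k=0: (−1)^1·293.9388/(120)·0.9636^5·0.2674^1 = -0.544120
d^3_{3,2}(0.5414) = -0.544120

d=-0.5441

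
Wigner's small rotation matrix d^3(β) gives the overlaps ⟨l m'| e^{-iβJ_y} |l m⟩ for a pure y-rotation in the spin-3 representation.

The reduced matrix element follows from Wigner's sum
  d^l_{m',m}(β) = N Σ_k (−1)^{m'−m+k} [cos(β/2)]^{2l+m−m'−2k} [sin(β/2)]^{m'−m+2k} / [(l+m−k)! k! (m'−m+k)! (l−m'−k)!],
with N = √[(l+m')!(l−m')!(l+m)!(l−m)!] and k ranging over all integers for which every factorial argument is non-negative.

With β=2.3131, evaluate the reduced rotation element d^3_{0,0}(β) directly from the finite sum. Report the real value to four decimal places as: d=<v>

d=0.2417

d^3_{0,0}(β=2.3131) via Wigner's sum:
With c≡cos(β/2)=0.402500 and s≡sin(β/2)=0.915420, N=[6·6·6·6]^{1/2}=36.000000
The bounds max(0,m−m')=0 and min(l+m,l−m')=3 give 4 terms
  k=0: (−1)^0·36.0000/(36)·0.4025^6·0.9154^0 = +0.004252
  k=1: (−1)^1·36.0000/(4)·0.4025^4·0.9154^2 = -0.197946
  k=2: (−1)^2·36.0000/(4)·0.4025^2·0.9154^4 = +1.023896
  k=3: (−1)^3·36.0000/(36)·0.4025^0·0.9154^6 = -0.588467
d^3_{0,0}(2.3131) = +0.004252 -0.197946 +1.023896 -0.588467 = +0.241735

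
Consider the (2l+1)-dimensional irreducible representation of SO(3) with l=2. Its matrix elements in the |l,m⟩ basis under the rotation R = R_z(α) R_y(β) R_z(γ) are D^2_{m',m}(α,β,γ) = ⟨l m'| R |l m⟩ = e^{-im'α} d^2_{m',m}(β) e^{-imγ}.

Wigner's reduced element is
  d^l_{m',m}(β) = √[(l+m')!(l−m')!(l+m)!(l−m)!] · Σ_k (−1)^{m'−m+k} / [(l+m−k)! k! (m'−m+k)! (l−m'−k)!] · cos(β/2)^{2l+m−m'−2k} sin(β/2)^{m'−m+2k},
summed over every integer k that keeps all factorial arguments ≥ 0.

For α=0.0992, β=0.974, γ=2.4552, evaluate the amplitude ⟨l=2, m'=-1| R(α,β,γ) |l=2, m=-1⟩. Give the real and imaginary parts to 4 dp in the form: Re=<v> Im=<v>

Re=-0.0806 Im=0.0537

First d^2_{-1,-1}(β=0.974), then the phase factors e^{-i(-1)α} and e^{-i(-1)γ}:
With c≡cos(β/2)=0.883741 and s≡sin(β/2)=0.467977, N=[1·6·1·6]^{1/2}=6.000000
The bounds max(0,m−m')=0 and min(l+m,l−m')=1 give 2 terms
  k=0: (−1)^0·6.0000/(6)·0.8837^4·0.4680^0 = +0.609957
  k=1: (−1)^1·6.0000/(2)·0.8837^2·0.4680^2 = -0.513121
d^2_{-1,-1}(0.974) = +0.609957 -0.513121 = +0.096837
Attach z-rotation phases: D = e^{-i(-1)(0.0992)}·(+0.096837)·e^{-i(-1)(2.4552)} = -0.080616+0.053650i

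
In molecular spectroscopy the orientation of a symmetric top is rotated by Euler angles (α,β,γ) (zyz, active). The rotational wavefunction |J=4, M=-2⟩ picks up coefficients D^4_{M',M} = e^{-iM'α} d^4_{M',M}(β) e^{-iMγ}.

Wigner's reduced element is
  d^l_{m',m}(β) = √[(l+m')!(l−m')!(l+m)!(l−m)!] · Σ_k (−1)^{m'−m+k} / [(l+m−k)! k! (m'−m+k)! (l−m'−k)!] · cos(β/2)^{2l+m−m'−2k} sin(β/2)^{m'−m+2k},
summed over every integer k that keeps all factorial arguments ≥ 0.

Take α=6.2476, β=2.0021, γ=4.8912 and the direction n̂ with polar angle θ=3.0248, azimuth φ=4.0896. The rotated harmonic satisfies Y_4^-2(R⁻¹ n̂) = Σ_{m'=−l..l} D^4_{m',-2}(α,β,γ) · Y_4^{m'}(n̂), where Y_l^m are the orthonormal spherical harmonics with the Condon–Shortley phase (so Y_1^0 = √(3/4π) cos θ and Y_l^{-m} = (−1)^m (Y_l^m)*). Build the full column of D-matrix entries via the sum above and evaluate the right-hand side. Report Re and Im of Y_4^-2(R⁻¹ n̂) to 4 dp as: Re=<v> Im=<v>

Re=0.0271 Im=0.0172

Need the full column D^4_{m',-2} for m'=−4..4 at α=6.2476, β=2.0021, γ=4.8912.
cos(β/2)=0.539418, sin(β/2)=0.842038
d^4_{-4,-2}: single k=2 term ⇒ +0.092427;  D = -0.090293-0.019744i
d^4_{-3,-2}: k∈[1..2] ⇒ +0.041867 -0.306062 = -0.264194;  D = +0.255925+0.065584i
d^4_{-2,-2}: k∈[0..2] ⇒ +0.007168 -0.209604 +0.638441 = +0.436005;  D = -0.418239-0.123193i
d^4_{-1,-2}: k∈[0..2] ⇒ -0.047473 +0.578402 -0.939616 = -0.408687;  D = +0.387677+0.129349i
d^4_{0,-2}: k∈[0..2] ⇒ +0.165706 -1.076762 +0.983926 = +0.072871;  D = -0.068260-0.025508i
d^4_{1,-2}: k∈[0..2] ⇒ -0.385602 +1.409424 -0.686884 = +0.336939;  D = -0.311225-0.129099i
d^4_{2,-2}: k∈[0..2] ⇒ +0.638441 -1.244579 +0.252728 = -0.353410;  D = +0.321415+0.146938i
d^4_{3,-2}: k∈[0..1] ⇒ -0.745797 +0.605775 = -0.140023;  D = +0.125194+0.062711i
d^4_{4,-2}: single k=0 term ⇒ +0.548808;  D = -0.481634-0.263095i
Y_4^{m'}(θ=3.0248,φ=4.0896) and Σ D·Y over m':
  (-0.0903-0.0197i)·(-0.0001+0.0000i)  (+0.2559+0.0656i)·(-0.0019-0.0006i)  (-0.4182-0.1232i)·(-0.0086-0.0254i)  (+0.3877+0.1293i)·(+0.1247-0.1737i)  (-0.0683-0.0255i)·(+0.7895+0.0000i)  (-0.3112-0.1291i)·(-0.1247-0.1737i)  (+0.3214+0.1469i)·(-0.0086+0.0254i)  (+0.1252+0.0627i)·(+0.0019-0.0006i)  (-0.4816-0.2631i)·(-0.0001-0.0000i)
Y_4^-2(R⁻¹ n̂) = +0.027130+0.017224i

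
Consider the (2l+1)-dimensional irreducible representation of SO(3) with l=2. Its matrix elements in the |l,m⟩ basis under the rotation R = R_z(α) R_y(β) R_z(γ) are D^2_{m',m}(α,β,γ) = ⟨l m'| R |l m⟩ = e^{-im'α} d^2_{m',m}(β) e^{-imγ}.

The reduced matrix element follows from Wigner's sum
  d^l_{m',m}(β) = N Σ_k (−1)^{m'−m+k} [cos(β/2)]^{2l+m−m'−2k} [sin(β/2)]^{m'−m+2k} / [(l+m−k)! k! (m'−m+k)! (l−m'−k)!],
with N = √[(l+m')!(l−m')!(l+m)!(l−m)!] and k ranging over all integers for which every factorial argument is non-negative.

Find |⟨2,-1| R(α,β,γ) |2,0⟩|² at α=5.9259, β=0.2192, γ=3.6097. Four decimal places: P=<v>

P=0.0676

Split into d^2_{-1,0}(β=0.2192) × two z-phases.
c=cos(0.2192/2)=0.994000, s=sin(0.2192/2)=0.109381; N=√[1·6·2·2]=4.898979
k∈{1,2} keeps every argument non-negative
  k=1: (−1)^0·4.8990/(2)·0.9940^3·0.1094^1 = +0.263133
  k=2: (−1)^1·4.8990/(2)·0.9940^1·0.1094^3 = -0.003186
d^2_{-1,0}(0.2192) = +0.263133 -0.003186 = +0.259947
|D^2_{-1,0}|² = |d^2_{-1,0}(β)|² = (+0.259947)² = 0.067572 (the z-rotation phases have unit modulus)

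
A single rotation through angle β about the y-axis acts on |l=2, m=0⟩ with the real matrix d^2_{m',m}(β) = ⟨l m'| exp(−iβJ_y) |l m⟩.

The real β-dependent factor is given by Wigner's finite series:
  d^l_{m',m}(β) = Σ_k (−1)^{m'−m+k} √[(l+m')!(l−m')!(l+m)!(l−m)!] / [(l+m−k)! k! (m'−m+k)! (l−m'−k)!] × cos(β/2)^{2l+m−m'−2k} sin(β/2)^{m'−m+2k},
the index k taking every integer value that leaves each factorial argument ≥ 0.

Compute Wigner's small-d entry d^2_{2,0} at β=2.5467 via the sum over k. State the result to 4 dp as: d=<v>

d=0.1923

d^2_{2,0}(β=2.5467) via Wigner's sum:
Half-angle: c=0.293080, s=0.956088. N=√(24·1·2·2)=9.797959
Admissible k: 0..0 (factorial args all ≥0)
  k=0: (−1)^2·9.7980/(4)·0.2931^2·0.9561^2 = +0.192328
d^2_{2,0}(2.5467) = +0.192328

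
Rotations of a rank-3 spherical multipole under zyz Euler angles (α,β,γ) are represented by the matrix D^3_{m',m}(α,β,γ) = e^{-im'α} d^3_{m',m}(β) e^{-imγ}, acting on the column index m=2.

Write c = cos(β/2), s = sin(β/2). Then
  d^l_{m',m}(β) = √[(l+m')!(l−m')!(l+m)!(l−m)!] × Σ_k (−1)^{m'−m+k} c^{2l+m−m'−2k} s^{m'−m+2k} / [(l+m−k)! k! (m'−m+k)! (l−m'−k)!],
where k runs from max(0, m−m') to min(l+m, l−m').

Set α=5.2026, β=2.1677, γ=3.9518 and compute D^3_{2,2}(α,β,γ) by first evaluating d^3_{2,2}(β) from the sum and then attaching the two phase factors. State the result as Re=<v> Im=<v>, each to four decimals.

Split into d^3_{2,2}(β=2.1677) × two z-phases.
Half-angle: c=0.467929, s=0.883766. N=√(120·1·120·1)=120.000000
The bounds max(0,m−m')=0 and min(l+m,l−m')=1 give 2 terms
  k=0: (−1)^0·120.0000/(120)·0.4679^6·0.8838^0 = +0.010497
  k=1: (−1)^1·120.0000/(24)·0.4679^4·0.8838^2 = -0.187226
d^3_{2,2}(2.1677) = +0.010497 -0.187226 = -0.176728
D = (-0.556672+0.830732i)·(-0.176728)·(-0.049598-0.998769i) = -0.151513-0.090977i

Re=-0.1515 Im=-0.0910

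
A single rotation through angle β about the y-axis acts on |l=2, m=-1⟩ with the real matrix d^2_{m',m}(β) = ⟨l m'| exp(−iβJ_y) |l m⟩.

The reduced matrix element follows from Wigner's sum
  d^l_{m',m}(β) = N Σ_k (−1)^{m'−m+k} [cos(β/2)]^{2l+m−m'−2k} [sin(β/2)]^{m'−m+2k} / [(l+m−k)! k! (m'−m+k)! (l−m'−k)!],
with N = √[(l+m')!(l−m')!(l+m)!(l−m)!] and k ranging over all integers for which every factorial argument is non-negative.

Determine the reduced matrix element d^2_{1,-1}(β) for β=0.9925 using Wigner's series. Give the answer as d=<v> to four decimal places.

d=0.4745

d^2_{1,-1}(β=0.9925) via Wigner's sum:
Half-angle: c=0.879374, s=0.476131. N=√(6·1·1·6)=6.000000
k: max(0,(-1)−(1))=0 … min(2+(-1),2−(1))=1
  k=0: (−1)^2·6.0000/(2)·0.8794^2·0.4761^2 = +0.525923
  k=1: (−1)^3·6.0000/(6)·0.8794^0·0.4761^4 = -0.051393
d^2_{1,-1}(0.9925) = +0.525923 -0.051393 = +0.474530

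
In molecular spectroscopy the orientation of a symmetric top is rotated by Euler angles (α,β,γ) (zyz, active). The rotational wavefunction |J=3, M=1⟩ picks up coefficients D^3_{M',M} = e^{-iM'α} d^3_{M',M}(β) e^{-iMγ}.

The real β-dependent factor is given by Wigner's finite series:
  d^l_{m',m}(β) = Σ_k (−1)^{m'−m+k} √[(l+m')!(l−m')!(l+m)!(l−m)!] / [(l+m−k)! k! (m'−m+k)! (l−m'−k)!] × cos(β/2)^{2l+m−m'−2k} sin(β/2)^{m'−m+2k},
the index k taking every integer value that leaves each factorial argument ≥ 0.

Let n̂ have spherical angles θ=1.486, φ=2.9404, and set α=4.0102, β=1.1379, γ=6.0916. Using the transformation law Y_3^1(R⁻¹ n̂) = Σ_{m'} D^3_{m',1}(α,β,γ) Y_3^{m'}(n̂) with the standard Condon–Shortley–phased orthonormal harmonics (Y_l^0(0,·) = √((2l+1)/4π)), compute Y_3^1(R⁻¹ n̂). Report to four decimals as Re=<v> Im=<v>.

Need the full column D^3_{m',1} for m'=−3..3 at α=4.0102, β=1.1379, γ=6.0916.
cos(β/2)=0.842467, sin(β/2)=0.538748
d^3_{-3,1}: single k=4 term ⇒ +0.231576;  D = +0.217994-0.078141i
d^3_{-2,1}: k∈[3..4] ⇒ +0.591351 -0.120915 = +0.470436;  D = -0.164843+0.440609i
d^3_{-1,1}: k∈[2..4] ⇒ +0.877272 -0.478341 +0.024452 = +0.423382;  D = -0.206909-0.369380i
d^3_{0,1}: k∈[1..3] ⇒ +0.792029 -0.971689 +0.132456 = -0.047204;  D = -0.046341-0.008988i
d^3_{1,1}: k∈[0..2] ⇒ +0.357534 -1.169695 +0.358756 = -0.453405;  D = +0.353403-0.284047i
d^3_{2,1}: k∈[0..1] ⇒ -0.723020 +0.591351 = -0.131669;  D = -0.003313+0.131627i
d^3_{3,1}: single k=0 term ⇒ +0.566276;  D = +0.422972+0.376515i
Y_3^{m'}(θ=1.486,φ=2.9404) and Σ D·Y over m':
  (+0.2180-0.0781i)·(-0.3398-0.2343i)  (-0.1648+0.4406i)·(+0.0791+0.0337i)  (-0.2069-0.3694i)·(+0.3042+0.0620i)  (-0.0463-0.0090i)·(-0.0937+0.0000i)  (+0.3534-0.2840i)·(-0.3042+0.0620i)  (-0.0033+0.1316i)·(+0.0791-0.0337i)  (+0.4230+0.3765i)·(+0.3398-0.2343i)
Y_3^1(R⁻¹ n̂) = -0.009709+0.028125i

Re=-0.0097 Im=0.0281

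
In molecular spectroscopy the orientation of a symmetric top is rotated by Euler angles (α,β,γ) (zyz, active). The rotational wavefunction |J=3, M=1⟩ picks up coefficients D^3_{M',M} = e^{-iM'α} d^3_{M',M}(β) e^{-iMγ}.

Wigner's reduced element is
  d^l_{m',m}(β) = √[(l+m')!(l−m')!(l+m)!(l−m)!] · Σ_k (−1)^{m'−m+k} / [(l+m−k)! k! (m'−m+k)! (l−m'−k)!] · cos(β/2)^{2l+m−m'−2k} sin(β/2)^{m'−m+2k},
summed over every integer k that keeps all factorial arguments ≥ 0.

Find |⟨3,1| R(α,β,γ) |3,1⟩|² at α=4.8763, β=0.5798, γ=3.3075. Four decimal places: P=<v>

D^3_{1,1}(4.8763,0.5798,3.3075) = e^{-i·1·4.8763}·d^3_{1,1}(0.5798)·e^{-i·1·3.3075}. Compute d first:
c=cos(0.5798/2)=0.958272, s=sin(0.5798/2)=0.285856; N=√[24·2·24·2]=48.000000
k∈{0,1,2} keeps every argument non-negative
  k=0: (−1)^0·48.0000/(48)·0.9583^6·0.2859^0 = +0.774344
  k=1: (−1)^1·48.0000/(6)·0.9583^4·0.2859^2 = -0.551241
  k=2: (−1)^2·48.0000/(8)·0.9583^2·0.2859^4 = +0.036789
d^3_{1,1}(0.5798) = +0.774344 -0.551241 +0.036789 = +0.259892
|D^3_{1,1}|² = |d^3_{1,1}(β)|² = (+0.259892)² = 0.067544 (the z-rotation phases have unit modulus)

P=0.0675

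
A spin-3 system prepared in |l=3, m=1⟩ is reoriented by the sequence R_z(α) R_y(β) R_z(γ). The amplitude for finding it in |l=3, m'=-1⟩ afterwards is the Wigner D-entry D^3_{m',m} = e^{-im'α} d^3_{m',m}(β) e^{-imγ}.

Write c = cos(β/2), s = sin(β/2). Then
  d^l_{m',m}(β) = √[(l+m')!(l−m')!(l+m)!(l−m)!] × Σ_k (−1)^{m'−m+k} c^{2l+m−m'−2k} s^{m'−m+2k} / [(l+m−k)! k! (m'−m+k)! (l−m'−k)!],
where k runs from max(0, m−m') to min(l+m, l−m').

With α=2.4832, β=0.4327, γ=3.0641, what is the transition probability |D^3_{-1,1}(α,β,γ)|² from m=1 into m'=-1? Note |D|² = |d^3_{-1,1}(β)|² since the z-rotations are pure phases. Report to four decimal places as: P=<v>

Split into d^3_{-1,1}(β=0.4327) × two z-phases.
c=cos(0.4327/2)=0.976687, s=sin(0.4327/2)=0.214666; N=√[2·24·24·2]=48.000000
k: max(0,(1)−(-1))=2 … min(3+(1),3−(-1))=4
  k=2: (−1)^0·48.0000/(8)·0.9767^4·0.2147^2 = +0.251594
  k=3: (−1)^1·48.0000/(6)·0.9767^2·0.2147^4 = -0.016205
  k=4: (−1)^2·48.0000/(48)·0.9767^0·0.2147^6 = +0.000098
d^3_{-1,1}(0.4327) = +0.251594 -0.016205 +0.000098 = +0.235487
|D^3_{-1,1}|² = |d^3_{-1,1}(β)|² = (+0.235487)² = 0.055454 (the z-rotation phases have unit modulus)

P=0.0555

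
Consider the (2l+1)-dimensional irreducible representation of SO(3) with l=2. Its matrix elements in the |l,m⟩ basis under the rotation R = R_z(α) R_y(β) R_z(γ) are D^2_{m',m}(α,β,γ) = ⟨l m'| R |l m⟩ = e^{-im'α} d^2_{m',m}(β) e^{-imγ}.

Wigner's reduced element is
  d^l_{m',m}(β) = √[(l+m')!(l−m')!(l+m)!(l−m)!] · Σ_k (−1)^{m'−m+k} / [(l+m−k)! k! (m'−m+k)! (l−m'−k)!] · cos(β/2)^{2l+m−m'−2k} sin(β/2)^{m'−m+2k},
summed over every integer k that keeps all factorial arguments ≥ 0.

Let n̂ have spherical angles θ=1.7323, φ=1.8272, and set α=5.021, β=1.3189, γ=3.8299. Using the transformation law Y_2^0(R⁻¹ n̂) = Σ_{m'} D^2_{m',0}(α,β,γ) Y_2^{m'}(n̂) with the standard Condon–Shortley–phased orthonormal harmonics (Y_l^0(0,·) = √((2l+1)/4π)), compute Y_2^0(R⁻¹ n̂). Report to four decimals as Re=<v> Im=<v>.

Need the full column D^2_{m',0} for m'=−2..2 at α=5.021, β=1.3189, γ=3.8299.
cos(β/2)=0.790329, sin(β/2)=0.612682
d^2_{-2,0}: single k=2 term ⇒ +0.574331;  D = -0.468361-0.332407i
d^2_{-1,0}: k∈[1..2] ⇒ +0.740858 -0.445235 = +0.295623;  D = +0.089791-0.281657i
d^2_{0,0}: k∈[0..2] ⇒ +0.390151 -0.937879 +0.140910 = -0.406818;  D = -0.406818+0.000000i
d^2_{1,0}: k∈[0..1] ⇒ -0.740858 +0.445235 = -0.295623;  D = -0.089791-0.281657i
d^2_{2,0}: single k=0 term ⇒ +0.574331;  D = -0.468361+0.332407i
Y_2^{m'}(θ=1.7323,φ=1.8272) and Σ D·Y over m':
  (-0.4684-0.3324i)·(-0.3279+0.1846i)  (+0.0898-0.2817i)·(+0.0311+0.1186i)  (-0.4068+0.0000i)·(-0.2909+0.0000i)  (-0.0898-0.2817i)·(-0.0311+0.1186i)  (-0.4684+0.3324i)·(-0.3279-0.1846i)
Y_2^0(R⁻¹ n̂) = +0.620620+0.000000i

Re=0.6206 Im=0.0000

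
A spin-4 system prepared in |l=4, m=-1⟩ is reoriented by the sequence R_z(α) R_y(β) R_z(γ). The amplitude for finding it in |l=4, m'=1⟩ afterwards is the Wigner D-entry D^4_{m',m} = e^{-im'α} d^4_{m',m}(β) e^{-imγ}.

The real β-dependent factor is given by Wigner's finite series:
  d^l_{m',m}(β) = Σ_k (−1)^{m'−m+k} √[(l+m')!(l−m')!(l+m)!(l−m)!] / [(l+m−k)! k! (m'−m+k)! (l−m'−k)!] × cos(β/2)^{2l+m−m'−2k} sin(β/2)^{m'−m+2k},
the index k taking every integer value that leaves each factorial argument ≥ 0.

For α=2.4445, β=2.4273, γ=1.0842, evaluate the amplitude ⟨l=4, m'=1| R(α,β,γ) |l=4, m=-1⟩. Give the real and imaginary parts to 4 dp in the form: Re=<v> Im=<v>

Re=0.0662 Im=-0.3100

D^4_{1,-1}(2.4445,2.4273,1.0842) = e^{-i·1·2.4445}·d^4_{1,-1}(2.4273)·e^{-i·-1·1.0842}. Compute d first:
c=cos(2.4273/2)=0.349602, s=sin(2.4273/2)=0.936898; N=√[120·6·6·120]=720.000000
The bounds max(0,m−m')=0 and min(l+m,l−m')=3 give 4 terms
  k=0: (−1)^2·720.0000/(72)·0.3496^6·0.9369^2 = +0.016026
  k=1: (−1)^3·720.0000/(24)·0.3496^4·0.9369^4 = -0.345292
  k=2: (−1)^4·720.0000/(48)·0.3496^2·0.9369^6 = +1.239921
  k=3: (−1)^5·720.0000/(720)·0.3496^0·0.9369^8 = -0.593662
d^4_{1,-1}(2.4273) = +0.016026 -0.345292 +1.239921 -0.593662 = +0.316992
D = (-0.766712-0.641991i)·(+0.316992)·(+0.467620+0.883930i) = +0.066234-0.309995i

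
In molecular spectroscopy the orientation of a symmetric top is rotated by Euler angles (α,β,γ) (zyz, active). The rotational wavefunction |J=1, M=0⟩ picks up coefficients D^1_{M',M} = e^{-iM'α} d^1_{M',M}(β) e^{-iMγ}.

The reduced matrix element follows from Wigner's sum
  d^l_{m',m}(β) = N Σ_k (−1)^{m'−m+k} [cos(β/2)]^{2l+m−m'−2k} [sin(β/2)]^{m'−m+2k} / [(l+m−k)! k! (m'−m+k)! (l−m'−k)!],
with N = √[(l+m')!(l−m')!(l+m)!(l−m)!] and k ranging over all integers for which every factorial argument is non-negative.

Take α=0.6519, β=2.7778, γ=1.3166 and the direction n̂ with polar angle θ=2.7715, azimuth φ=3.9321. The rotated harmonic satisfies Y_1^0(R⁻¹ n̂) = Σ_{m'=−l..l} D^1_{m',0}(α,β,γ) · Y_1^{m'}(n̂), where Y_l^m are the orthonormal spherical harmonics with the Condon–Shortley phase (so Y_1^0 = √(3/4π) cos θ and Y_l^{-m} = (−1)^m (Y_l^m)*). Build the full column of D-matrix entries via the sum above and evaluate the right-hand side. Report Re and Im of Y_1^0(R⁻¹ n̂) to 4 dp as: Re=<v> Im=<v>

Need the full column D^1_{m',0} for m'=−1..1 at α=0.6519, β=2.7778, γ=1.3166.
cos(β/2)=0.180895, sin(β/2)=0.983502
d^1_{-1,0}: single k=1 term ⇒ +0.251604;  D = +0.200008+0.152647i
d^1_{0,0}: k∈[0..1] ⇒ +0.032723 -0.967277 = -0.934554;  D = -0.934554+0.000000i
d^1_{1,0}: single k=0 term ⇒ -0.251604;  D = -0.200008+0.152647i
Y_1^{m'}(θ=2.7715,φ=3.9321) and Σ D·Y over m':
  (+0.2000+0.1526i)·(-0.0879+0.0888i)  (-0.9346+0.0000i)·(-0.4555+0.0000i)  (-0.2000+0.1526i)·(+0.0879+0.0888i)
Y_1^0(R⁻¹ n̂) = +0.363428+0.000000i

Re=0.3634 Im=0.0000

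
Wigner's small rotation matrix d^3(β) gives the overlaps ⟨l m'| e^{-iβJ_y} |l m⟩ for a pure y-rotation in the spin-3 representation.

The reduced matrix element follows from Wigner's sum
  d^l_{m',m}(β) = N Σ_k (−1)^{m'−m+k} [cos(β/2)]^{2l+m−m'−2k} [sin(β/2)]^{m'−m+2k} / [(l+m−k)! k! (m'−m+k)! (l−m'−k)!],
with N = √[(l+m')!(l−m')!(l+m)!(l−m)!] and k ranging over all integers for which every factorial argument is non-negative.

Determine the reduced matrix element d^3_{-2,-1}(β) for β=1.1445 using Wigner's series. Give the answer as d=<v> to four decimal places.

d^3_{-2,-1}(β=1.1445) via Wigner's sum:
Half-angle: c=0.840685, s=0.541525. N=√(1·120·2·24)=75.894664
k∈{1,2} keeps every argument non-negative
  k=1: (−1)^0·75.8947/(24)·0.8407^5·0.5415^1 = +0.719091
  k=2: (−1)^1·75.8947/(12)·0.8407^3·0.5415^3 = -0.596740
d^3_{-2,-1}(1.1445) = +0.719091 -0.596740 = +0.122352

d=0.1224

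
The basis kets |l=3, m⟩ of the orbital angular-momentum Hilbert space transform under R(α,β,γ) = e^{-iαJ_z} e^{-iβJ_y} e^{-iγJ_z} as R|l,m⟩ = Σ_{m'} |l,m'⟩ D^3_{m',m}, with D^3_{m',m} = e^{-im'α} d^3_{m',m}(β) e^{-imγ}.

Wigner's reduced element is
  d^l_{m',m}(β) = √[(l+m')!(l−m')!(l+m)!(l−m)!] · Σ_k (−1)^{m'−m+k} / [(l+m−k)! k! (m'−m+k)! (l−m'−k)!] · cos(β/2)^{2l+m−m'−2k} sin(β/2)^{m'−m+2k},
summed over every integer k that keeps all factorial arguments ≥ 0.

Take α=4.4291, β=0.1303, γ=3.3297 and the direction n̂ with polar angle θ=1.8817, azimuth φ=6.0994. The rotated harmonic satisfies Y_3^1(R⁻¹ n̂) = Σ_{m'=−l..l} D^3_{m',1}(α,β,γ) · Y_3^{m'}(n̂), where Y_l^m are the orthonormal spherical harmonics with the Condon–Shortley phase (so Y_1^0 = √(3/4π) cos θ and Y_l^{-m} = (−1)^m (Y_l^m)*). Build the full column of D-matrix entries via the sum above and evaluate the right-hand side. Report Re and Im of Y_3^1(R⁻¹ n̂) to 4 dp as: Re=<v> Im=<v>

Re=-0.0201 Im=-0.1526

Need the full column D^3_{m',1} for m'=−3..3 at α=4.4291, β=0.1303, γ=3.3297.
cos(β/2)=0.997878, sin(β/2)=0.065104
d^3_{-3,1}: single k=4 term ⇒ +0.000069;  D = -0.000060-0.000035i
d^3_{-2,1}: k∈[3..4] ⇒ +0.001734 -0.000004 = +0.001730;  D = +0.001261-0.001185i
d^3_{-1,1}: k∈[2..4] ⇒ +0.025216 -0.000143 +0.000000 = +0.025073;  D = +0.011386+0.022338i
d^3_{0,1}: k∈[1..3] ⇒ +0.223144 -0.002849 +0.000004 = +0.220299;  D = -0.216413+0.041196i
d^3_{1,1}: k∈[0..2] ⇒ +0.987338 -0.033621 +0.000107 = +0.953824;  D = +0.090650-0.949507i
d^3_{2,1}: k∈[0..1] ⇒ -0.203702 +0.001734 = -0.201968;  D = -0.187675-0.074627i
d^3_{3,1}: single k=0 term ⇒ +0.016277;  D = -0.010002+0.012841i
Y_3^{m'}(θ=1.8817,φ=6.0994) and Σ D·Y over m':
  (-0.0001-0.0000i)·(+0.3067+0.1886i)  (+0.0013-0.0012i)·(-0.2645-0.1018i)  (+0.0114+0.0223i)·(-0.1610-0.0299i)  (-0.2164+0.0412i)·(+0.2891+0.0000i)  (+0.0906-0.9495i)·(+0.1610-0.0299i)  (-0.1877-0.0746i)·(-0.2645+0.1018i)  (-0.0100+0.0128i)·(-0.3067+0.1886i)
Y_3^1(R⁻¹ n̂) = -0.020128-0.152603i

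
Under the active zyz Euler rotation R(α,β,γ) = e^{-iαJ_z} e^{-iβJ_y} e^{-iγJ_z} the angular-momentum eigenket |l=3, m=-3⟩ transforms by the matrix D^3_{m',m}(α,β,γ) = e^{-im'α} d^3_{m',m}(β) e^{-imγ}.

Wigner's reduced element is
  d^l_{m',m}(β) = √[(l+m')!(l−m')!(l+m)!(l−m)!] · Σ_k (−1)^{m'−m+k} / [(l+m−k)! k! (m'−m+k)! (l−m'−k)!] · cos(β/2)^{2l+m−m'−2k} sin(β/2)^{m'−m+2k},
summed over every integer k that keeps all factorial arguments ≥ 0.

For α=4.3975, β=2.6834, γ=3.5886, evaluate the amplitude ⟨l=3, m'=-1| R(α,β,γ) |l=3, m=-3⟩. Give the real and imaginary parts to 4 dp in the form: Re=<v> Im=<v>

D^3_{-1,-3}(4.3975,2.6834,3.5886) = e^{-i·-1·4.3975}·d^3_{-1,-3}(2.6834)·e^{-i·-3·3.5886}. Compute d first:
Half-angle: c=0.227098, s=0.973872. N=√(2·24·1·720)=185.903201
Admissible k: 0..0 (factorial args all ≥0)
  k=0: (−1)^2·185.9032/(48)·0.2271^4·0.9739^2 = +0.009770
d^3_{-1,-3}(2.6834) = +0.009770
D = (-0.309711-0.950831i)·(+0.009770)·(-0.227758-0.973718i) = -0.008356+0.005062i

Re=-0.0084 Im=0.0051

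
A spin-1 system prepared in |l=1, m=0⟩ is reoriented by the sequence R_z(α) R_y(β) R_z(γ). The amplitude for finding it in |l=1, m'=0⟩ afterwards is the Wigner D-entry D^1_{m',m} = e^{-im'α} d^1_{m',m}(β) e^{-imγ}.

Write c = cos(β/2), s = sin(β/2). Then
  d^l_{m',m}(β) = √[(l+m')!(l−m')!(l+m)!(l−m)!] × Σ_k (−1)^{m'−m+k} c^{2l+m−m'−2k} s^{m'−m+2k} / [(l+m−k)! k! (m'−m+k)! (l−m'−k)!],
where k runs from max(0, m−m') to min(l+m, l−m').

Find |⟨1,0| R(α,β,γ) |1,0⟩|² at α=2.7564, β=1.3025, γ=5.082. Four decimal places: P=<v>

P=0.0703

Split into d^1_{0,0}(β=1.3025) × two z-phases.
c=cos(1.3025/2)=0.795327, s=sin(1.3025/2)=0.606181; N=√[1·1·1·1]=1.000000
The bounds max(0,m−m')=0 and min(l+m,l−m')=1 give 2 terms
  k=0: (−1)^0·1.0000/(1)·0.7953^2·0.6062^0 = +0.632545
  k=1: (−1)^1·1.0000/(1)·0.7953^0·0.6062^2 = -0.367455
d^1_{0,0}(1.3025) = +0.632545 -0.367455 = +0.265089
|D^1_{0,0}|² = |d^1_{0,0}(β)|² = (+0.265089)² = 0.070272 (the z-rotation phases have unit modulus)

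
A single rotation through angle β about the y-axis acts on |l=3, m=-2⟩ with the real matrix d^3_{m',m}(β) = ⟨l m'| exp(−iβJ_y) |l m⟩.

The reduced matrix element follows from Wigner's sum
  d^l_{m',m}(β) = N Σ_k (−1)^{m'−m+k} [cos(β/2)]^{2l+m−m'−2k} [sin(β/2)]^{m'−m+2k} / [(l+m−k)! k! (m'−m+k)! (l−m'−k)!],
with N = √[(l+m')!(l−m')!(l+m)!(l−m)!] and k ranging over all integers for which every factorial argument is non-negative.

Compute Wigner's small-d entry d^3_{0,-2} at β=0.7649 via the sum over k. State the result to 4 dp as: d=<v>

d=0.4737

d^3_{0,-2}(β=0.7649) via Wigner's sum:
Half-angle: c=0.927753, s=0.373195. N=√(6·6·1·120)=65.726707
Admissible k: 0..1 (factorial args all ≥0)
  k=0: (−1)^2·65.7267/(12)·0.9278^4·0.3732^2 = +0.565146
  k=1: (−1)^3·65.7267/(12)·0.9278^2·0.3732^4 = -0.091446
d^3_{0,-2}(0.7649) = +0.565146 -0.091446 = +0.473700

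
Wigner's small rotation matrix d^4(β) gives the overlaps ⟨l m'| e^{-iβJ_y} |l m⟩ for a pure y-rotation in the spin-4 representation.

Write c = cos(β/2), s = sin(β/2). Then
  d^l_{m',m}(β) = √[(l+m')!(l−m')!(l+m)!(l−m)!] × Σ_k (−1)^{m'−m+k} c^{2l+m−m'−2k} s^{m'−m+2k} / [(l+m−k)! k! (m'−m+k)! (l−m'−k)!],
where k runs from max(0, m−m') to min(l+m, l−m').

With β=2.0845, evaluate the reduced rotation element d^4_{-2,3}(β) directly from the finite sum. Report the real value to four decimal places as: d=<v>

d^4_{-2,3}(β=2.0845) via Wigner's sum:
c=cos(2.0845/2)=0.504279, s=sin(2.0845/2)=0.863541; N=√[2·720·5040·1]=2693.993318
The bounds max(0,m−m')=5 and min(l+m,l−m')=6 give 2 terms
  k=5: (−1)^0·2693.9933/(240)·0.5043^3·0.8635^5 = +0.691213
  k=6: (−1)^1·2693.9933/(720)·0.5043^1·0.8635^7 = -0.675640
d^4_{-2,3}(2.0845) = +0.691213 -0.675640 = +0.015573

d=0.0156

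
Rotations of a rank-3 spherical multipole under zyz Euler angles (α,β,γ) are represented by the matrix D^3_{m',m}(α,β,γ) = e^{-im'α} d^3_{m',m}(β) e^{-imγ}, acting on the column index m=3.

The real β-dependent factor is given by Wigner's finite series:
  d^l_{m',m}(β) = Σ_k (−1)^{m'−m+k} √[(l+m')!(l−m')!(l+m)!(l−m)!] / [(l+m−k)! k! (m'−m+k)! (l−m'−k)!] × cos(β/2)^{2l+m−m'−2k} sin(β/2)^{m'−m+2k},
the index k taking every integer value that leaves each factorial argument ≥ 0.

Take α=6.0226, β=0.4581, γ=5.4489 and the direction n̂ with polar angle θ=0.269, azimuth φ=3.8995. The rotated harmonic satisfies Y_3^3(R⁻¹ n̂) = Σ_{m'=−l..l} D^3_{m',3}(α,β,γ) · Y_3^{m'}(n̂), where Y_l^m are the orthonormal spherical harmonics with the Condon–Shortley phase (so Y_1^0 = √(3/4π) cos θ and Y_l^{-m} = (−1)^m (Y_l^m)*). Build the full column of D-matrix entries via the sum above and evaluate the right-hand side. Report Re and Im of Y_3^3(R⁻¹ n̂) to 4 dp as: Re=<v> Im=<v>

Need the full column D^3_{m',3} for m'=−3..3 at α=6.0226, β=0.4581, γ=5.4489.
cos(β/2)=0.973883, sin(β/2)=0.227052
d^3_{-3,3}: single k=6 term ⇒ +0.000137;  D = -0.000021+0.000135i
d^3_{-2,3}: single k=5 term ⇒ +0.001440;  D = -0.000575+0.001320i
d^3_{-1,3}: single k=4 term ⇒ +0.009763;  D = -0.006074+0.007643i
d^3_{0,3}: single k=3 term ⇒ +0.048352;  D = -0.038819+0.028826i
d^3_{1,3}: single k=2 term ⇒ +0.179607;  D = -0.166918+0.066312i
d^3_{2,3}: single k=1 term ⇒ +0.487231;  D = -0.483867+0.057150i
d^3_{3,3}: single k=0 term ⇒ +0.853178;  D = -0.844467-0.121605i
Y_3^{m'}(θ=0.269,φ=3.8995) and Σ D·Y over m':
  (-0.0000+0.0001i)·(+0.0051+0.0060i)  (-0.0006+0.0013i)·(+0.0038-0.0695i)  (-0.0061+0.0076i)·(-0.2275+0.2153i)  (-0.0388+0.0288i)·(+0.5925+0.0000i)  (-0.1669+0.0663i)·(+0.2275+0.2153i)  (-0.4839+0.0571i)·(+0.0038+0.0695i)  (-0.8445-0.1216i)·(-0.0051+0.0060i)
Y_3^3(R⁻¹ n̂) = -0.076244-0.044610i

Re=-0.0762 Im=-0.0446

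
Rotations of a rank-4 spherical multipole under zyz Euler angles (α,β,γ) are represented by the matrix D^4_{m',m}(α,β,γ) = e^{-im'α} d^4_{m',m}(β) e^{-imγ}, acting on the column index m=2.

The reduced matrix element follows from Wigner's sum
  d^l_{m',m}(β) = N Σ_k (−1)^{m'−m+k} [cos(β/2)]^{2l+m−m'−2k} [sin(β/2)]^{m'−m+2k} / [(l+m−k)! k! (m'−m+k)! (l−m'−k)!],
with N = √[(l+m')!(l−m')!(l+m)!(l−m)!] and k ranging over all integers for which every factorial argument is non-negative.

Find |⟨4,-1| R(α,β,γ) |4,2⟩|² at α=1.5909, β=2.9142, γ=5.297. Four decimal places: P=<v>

P=0.1851

First d^4_{-1,2}(β=2.9142), then the phase factors e^{-i(-1)α} and e^{-i(2)γ}:
c=cos(2.9142/2)=0.113452, s=sin(2.9142/2)=0.993544; N=√[6·120·720·2]=1018.233765
The bounds max(0,m−m')=3 and min(l+m,l−m')=5 give 3 terms
  k=3: (−1)^0·1018.2338/(72)·0.1135^5·0.9935^3 = +0.000261
  k=4: (−1)^1·1018.2338/(48)·0.1135^3·0.9935^5 = -0.029990
  k=5: (−1)^2·1018.2338/(240)·0.1135^1·0.9935^7 = +0.459997
d^4_{-1,2}(2.9142) = +0.000261 -0.029990 +0.459997 = +0.430268
|D^4_{-1,2}|² = |d^4_{-1,2}(β)|² = (+0.430268)² = 0.185130 (the z-rotation phases have unit modulus)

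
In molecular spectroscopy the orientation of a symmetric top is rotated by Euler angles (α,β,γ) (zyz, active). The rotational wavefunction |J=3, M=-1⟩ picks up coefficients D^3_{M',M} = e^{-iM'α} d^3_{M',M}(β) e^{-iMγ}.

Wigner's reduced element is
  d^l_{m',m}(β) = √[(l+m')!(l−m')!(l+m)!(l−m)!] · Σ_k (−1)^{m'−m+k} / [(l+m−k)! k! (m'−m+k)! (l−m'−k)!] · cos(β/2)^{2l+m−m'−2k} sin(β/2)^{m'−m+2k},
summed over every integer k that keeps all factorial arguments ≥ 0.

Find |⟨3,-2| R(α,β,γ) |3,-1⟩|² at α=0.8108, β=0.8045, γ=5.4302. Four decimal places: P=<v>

P=0.2715

D^3_{-2,-1}(0.8108,0.8045,5.4302) = e^{-i·-2·0.8108}·d^3_{-2,-1}(0.8045)·e^{-i·-1·5.4302}. Compute d first:
With c≡cos(β/2)=0.920182 and s≡sin(β/2)=0.391490, N=[1·120·2·24]^{1/2}=75.894664
Admissible k: 1..2 (factorial args all ≥0)
  k=1: (−1)^0·75.8947/(24)·0.9202^5·0.3915^1 = +0.816752
  k=2: (−1)^1·75.8947/(12)·0.9202^3·0.3915^3 = -0.295674
d^3_{-2,-1}(0.8045) = +0.816752 -0.295674 = +0.521078
|D^3_{-2,-1}|² = |d^3_{-2,-1}(β)|² = (+0.521078)² = 0.271522 (the z-rotation phases have unit modulus)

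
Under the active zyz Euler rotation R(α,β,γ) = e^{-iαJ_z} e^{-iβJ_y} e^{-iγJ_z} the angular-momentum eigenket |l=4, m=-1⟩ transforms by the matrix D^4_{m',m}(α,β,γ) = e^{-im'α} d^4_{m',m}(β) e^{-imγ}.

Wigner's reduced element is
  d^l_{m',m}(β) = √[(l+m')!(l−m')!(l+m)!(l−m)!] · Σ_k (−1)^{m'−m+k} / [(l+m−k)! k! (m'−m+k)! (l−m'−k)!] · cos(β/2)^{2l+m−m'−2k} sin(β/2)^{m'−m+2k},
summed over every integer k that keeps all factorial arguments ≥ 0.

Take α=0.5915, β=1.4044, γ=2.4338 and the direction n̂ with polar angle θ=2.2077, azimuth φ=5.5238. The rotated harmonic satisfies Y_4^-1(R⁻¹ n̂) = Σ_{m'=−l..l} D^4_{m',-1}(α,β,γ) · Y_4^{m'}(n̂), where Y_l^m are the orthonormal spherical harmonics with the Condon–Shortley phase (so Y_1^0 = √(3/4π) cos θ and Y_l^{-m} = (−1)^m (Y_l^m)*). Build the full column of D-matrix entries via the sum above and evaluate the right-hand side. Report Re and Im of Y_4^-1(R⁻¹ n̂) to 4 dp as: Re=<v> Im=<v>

Need the full column D^4_{m',-1} for m'=−4..4 at α=0.5915, β=1.4044, γ=2.4338.
cos(β/2)=0.763423, sin(β/2)=0.645899
d^4_{-4,-1}: single k=3 term ⇒ +0.522894;  D = +0.045649-0.520898i
d^4_{-3,-1}: k∈[2..3] ⇒ +0.655527 -0.782056 = -0.126529;  D = +0.061115+0.110791i
d^4_{-2,-1}: k∈[1..3] ⇒ +0.414150 -1.482266 +0.707348 = -0.360768;  D = +0.320794+0.165059i
d^4_{-1,-1}: k∈[0..3] ⇒ +0.115378 -1.238830 +1.773537 -0.423172 = +0.226912;  D = -0.225379+0.026329i
d^4_{0,-1}: k∈[0..3] ⇒ -0.436552 +1.874934 -1.342098 +0.160115 = +0.256398;  D = -0.194811+0.166699i
d^4_{1,-1}: k∈[0..3] ⇒ +0.825887 -1.773537 +0.634759 -0.030291 = -0.343182;  D = +0.092035-0.330611i
d^4_{2,-1}: k∈[0..2] ⇒ -0.988177 +1.061022 -0.151898 = -0.079053;  D = -0.024867-0.075040i
d^4_{3,-1}: k∈[0..1] ⇒ +0.782056 -0.335883 = +0.446174;  D = +0.352665+0.273310i
d^4_{4,-1}: single k=0 term ⇒ -0.374293;  D = -0.373433-0.025358i
Y_4^{m'}(θ=2.2077,φ=5.5238) and Σ D·Y over m':
  (+0.0456-0.5209i)·(-0.1839+0.0192i)  (+0.0611+0.1108i)·(+0.2513-0.2940i)  (+0.3208+0.1651i)·(+0.0166+0.3186i)  (-0.2254+0.0263i)·(+0.0860+0.0816i)  (-0.1948+0.1667i)·(-0.3419+0.0000i)  (+0.0920-0.3306i)·(-0.0860+0.0816i)  (-0.0249-0.0750i)·(+0.0166-0.3186i)  (+0.3527+0.2733i)·(-0.2513-0.2940i)  (-0.3734-0.0254i)·(-0.1839-0.0192i)
Y_4^-1(R⁻¹ n̂) = +0.101981+0.020434i

Re=0.1020 Im=0.0204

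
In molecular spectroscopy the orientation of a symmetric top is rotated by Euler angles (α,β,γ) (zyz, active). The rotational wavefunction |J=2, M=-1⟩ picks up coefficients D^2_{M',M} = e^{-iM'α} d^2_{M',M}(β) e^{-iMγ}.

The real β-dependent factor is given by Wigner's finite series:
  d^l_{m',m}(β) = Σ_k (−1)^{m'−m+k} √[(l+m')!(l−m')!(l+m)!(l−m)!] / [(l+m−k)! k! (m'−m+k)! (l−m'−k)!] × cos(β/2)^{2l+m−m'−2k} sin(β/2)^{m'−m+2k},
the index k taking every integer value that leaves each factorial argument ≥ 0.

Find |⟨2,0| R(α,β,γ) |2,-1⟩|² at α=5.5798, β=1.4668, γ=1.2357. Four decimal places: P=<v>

First d^2_{0,-1}(β=1.4668), then the phase factors e^{-i(0)α} and e^{-i(-1)γ}:
Half-angle: c=0.742903, s=0.669399. N=√(2·2·1·6)=4.898979
k: max(0,(-1)−(0))=0 … min(2+(-1),2−(0))=1
  k=0: (−1)^1·4.8990/(2)·0.7429^3·0.6694^1 = -0.672290
  k=1: (−1)^2·4.8990/(2)·0.7429^1·0.6694^3 = +0.545838
d^2_{0,-1}(1.4668) = -0.672290 +0.545838 = -0.126453
|D^2_{0,-1}|² = |d^2_{0,-1}(β)|² = (-0.126453)² = 0.015990 (the z-rotation phases have unit modulus)

P=0.0160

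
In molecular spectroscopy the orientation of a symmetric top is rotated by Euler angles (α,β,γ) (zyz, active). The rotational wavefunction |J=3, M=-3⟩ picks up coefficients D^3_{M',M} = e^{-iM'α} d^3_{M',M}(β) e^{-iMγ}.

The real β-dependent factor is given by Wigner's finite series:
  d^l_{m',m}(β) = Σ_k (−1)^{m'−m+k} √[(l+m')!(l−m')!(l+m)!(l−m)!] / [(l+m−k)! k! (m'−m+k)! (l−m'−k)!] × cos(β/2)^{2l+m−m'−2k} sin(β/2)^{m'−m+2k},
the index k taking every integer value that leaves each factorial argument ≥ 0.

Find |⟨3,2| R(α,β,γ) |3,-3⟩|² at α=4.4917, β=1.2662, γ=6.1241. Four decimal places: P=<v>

First d^3_{2,-3}(β=1.2662), then the phase factors e^{-i(2)α} and e^{-i(-3)γ}:
With c≡cos(β/2)=0.806197 and s≡sin(β/2)=0.591647, N=[120·1·1·720]^{1/2}=293.938769
The bounds max(0,m−m')=0 and min(l+m,l−m')=0 give 1 term
  k=0: (−1)^5·293.9388/(120)·0.8062^1·0.5916^5 = -0.143163
d^3_{2,-3}(1.2662) = -0.143163
|D^3_{2,-3}|² = |d^3_{2,-3}(β)|² = (-0.143163)² = 0.020496 (the z-rotation phases have unit modulus)

P=0.0205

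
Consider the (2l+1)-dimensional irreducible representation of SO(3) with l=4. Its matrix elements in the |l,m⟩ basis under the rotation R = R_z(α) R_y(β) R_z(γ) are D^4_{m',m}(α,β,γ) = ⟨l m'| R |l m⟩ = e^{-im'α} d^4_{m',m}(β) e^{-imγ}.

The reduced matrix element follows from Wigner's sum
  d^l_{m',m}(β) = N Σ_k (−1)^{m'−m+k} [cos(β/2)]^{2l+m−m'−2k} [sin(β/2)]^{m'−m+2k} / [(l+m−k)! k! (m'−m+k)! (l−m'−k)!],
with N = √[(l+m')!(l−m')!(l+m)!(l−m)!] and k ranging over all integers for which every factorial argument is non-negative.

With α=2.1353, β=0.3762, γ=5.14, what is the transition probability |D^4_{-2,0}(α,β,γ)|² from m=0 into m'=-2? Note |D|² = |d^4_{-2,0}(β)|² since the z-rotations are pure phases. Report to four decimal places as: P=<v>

P=0.0727

D^4_{-2,0}(2.1353,0.3762,5.14) = e^{-i·-2·2.1353}·d^4_{-2,0}(0.3762)·e^{-i·0·5.14}. Compute d first:
With c≡cos(β/2)=0.982361 and s≡sin(β/2)=0.186993, N=[2·720·24·24]^{1/2}=910.735966
Admissible k: 2..4 (factorial args all ≥0)
  k=2: (−1)^0·910.7360/(96)·0.9824^6·0.1870^2 = +0.298125
  k=3: (−1)^1·910.7360/(36)·0.9824^4·0.1870^4 = -0.028805
  k=4: (−1)^2·910.7360/(96)·0.9824^2·0.1870^6 = +0.000391
d^4_{-2,0}(0.3762) = +0.298125 -0.028805 +0.000391 = +0.269711
|D^4_{-2,0}|² = |d^4_{-2,0}(β)|² = (+0.269711)² = 0.072744 (the z-rotation phases have unit modulus)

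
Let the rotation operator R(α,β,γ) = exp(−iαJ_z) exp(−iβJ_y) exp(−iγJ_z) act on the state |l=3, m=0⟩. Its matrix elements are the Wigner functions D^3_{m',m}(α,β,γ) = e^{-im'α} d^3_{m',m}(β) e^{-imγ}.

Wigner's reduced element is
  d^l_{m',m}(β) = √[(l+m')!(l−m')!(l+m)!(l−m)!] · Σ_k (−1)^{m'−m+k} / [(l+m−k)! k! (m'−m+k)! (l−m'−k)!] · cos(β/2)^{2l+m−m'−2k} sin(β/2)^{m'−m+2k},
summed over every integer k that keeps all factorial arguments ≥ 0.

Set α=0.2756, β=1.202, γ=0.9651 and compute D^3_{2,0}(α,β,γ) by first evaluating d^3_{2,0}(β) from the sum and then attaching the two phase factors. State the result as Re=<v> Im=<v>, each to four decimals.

Re=0.3659 Im=-0.2249

D^3_{2,0}(0.2756,1.202,0.9651) = e^{-i·2·0.2756}·d^3_{2,0}(1.202)·e^{-i·0·0.9651}. Compute d first:
c=cos(1.202/2)=0.824771, s=sin(1.202/2)=0.565468; N=√[120·1·6·6]=65.726707
Admissible k: 0..1 (factorial args all ≥0)
  k=0: (−1)^2·65.7267/(12)·0.8248^4·0.5655^2 = +0.810417
  k=1: (−1)^3·65.7267/(12)·0.8248^2·0.5655^4 = -0.380941
d^3_{2,0}(1.202) = +0.810417 -0.380941 = +0.429476
Attach z-rotation phases: D = e^{-i(2)(0.2756)}·(+0.429476)·e^{-i(0)(0.9651)} = +0.365869-0.224921i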